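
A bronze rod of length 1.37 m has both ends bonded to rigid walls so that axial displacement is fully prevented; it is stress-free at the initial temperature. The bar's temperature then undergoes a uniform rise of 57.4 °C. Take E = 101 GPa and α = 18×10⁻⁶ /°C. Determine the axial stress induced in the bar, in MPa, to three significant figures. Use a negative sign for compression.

Free thermal expansion αLΔT = 18e-6 · 1370 · 57.4 = 1.415 mm.
The walls impose strain ε = −(1.415)/1370 = -1.0332e-03; σ = Eε = 101000 · -1.0332e-03 = -104.4 MPa.

-104 MPa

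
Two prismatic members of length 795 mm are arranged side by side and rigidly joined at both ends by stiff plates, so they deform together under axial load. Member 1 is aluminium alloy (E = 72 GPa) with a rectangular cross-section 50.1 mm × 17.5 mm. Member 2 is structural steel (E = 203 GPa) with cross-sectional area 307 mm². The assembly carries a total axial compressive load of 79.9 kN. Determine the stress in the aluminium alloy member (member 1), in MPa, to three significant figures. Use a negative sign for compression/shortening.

-45.9 MPa

A_1 = 876.8 mm².
Equal strain + equilibrium ⇒ each member carries load in proportion to AE: A₁E₁ = 63130000 N, A₂E₂ = 62320000 N, ΣAE = 125400000 N.
σ₁ = P·E₁/ΣAE = -79900·72000/125400000 = -45.86 MPa.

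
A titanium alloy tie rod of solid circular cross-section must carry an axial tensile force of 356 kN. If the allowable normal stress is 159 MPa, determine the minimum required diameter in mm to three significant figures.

Required area A ≥ P/σ_allow = 356000/159 = 2239 mm².
For a solid circular section, d ≥ √(4A/π) = 53.39 mm.

53.4 mm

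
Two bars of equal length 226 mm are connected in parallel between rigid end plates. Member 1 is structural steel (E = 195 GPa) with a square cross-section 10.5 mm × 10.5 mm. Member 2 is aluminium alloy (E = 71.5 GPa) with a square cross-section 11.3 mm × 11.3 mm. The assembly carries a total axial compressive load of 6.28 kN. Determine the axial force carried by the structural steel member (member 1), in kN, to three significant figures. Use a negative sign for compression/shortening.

-4.41 kN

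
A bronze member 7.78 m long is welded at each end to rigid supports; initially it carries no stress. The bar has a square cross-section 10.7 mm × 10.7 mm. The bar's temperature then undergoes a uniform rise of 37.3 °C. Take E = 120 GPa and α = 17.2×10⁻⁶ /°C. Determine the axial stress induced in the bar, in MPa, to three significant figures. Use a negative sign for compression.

Free thermal expansion αLΔT = 17.2e-6 · 7780 · 37.3 = 4.991 mm.
The walls impose strain ε = −(4.991)/7780 = -6.4156e-04; σ = Eε = 120000 · -6.4156e-04 = -76.99 MPa.

-77.0 MPa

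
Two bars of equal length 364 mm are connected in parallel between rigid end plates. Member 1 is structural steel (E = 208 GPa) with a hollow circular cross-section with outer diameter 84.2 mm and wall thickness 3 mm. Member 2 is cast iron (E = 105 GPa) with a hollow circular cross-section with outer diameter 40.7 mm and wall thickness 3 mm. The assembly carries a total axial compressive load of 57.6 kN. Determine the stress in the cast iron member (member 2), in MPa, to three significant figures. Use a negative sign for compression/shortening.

-30.8 MPa

A_1 = 765.3 mm².
A_2 = 355.3 mm².
Equal strain + equilibrium ⇒ each member carries load in proportion to AE: A₁E₁ = 159200000 N, A₂E₂ = 37310000 N, ΣAE = 196500000 N.
σ₂ = P·E₂/ΣAE = -57600·105000/196500000 = -30.78 MPa.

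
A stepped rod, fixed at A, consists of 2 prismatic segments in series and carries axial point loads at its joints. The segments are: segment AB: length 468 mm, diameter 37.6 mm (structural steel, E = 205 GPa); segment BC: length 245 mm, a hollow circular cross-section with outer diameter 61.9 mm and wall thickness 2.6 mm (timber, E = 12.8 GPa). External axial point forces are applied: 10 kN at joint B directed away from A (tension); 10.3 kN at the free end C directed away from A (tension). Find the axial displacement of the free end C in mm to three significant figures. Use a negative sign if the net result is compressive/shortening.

0.449 mm

Internal axial forces (sectioning from the free end, tension +): N_BC = 10.3 kN, N_AB = 20.3 kN.
A_AB = 1110 mm².
A_BC = 484.4 mm².
δ_AB = 20300·468/(1110·205000) = 0.04174 mm
δ_BC = 10300·245/(484.4·12800) = 0.407 mm
δ = Σδ_i = 0.4488 mm.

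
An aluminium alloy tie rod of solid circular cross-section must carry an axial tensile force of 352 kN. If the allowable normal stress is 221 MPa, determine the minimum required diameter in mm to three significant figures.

Required area A ≥ P/σ_allow = 352000/221 = 1593 mm².
For a solid circular section, d ≥ √(4A/π) = 45.03 mm.

45.0 mm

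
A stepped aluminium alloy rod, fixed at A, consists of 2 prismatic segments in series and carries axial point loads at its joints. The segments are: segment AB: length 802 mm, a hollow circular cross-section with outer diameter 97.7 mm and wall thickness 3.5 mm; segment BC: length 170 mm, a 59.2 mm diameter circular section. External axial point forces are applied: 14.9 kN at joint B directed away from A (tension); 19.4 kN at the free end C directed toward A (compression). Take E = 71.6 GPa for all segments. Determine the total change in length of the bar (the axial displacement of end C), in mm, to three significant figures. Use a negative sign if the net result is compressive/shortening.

-0.0654 mm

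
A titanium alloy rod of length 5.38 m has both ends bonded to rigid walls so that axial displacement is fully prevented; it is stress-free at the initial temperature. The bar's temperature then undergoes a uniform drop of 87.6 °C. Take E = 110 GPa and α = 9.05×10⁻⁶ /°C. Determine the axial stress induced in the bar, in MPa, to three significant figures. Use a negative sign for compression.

Free thermal expansion αLΔT = 9.05e-6 · 5380 · -87.6 = -4.265 mm.
The walls impose strain ε = −(-4.265)/5380 = 7.9278e-04; σ = Eε = 110000 · 7.9278e-04 = 87.21 MPa.

87.2 MPa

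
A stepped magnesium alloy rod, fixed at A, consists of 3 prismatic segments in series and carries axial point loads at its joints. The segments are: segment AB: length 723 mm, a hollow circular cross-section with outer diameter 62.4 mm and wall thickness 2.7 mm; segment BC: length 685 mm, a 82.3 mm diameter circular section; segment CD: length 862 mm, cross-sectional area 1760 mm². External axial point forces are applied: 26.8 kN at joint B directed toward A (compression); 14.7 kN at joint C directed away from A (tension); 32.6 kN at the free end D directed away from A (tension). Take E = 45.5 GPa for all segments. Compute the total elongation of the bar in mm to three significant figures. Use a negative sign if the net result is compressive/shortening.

1.13 mm

Internal axial forces (sectioning from the free end, tension +): N_CD = 32.6 kN, N_BC = 47.3 kN, N_AB = 20.5 kN.
A_AB = 506.4 mm².
A_BC = 5320 mm².
δ_AB = 20500·723/(506.4·45500) = 0.6433 mm
δ_BC = 47300·685/(5320·45500) = 0.1339 mm
δ_CD = 32600·862/(1760·45500) = 0.3509 mm
δ = Σδ_i = 1.128 mm.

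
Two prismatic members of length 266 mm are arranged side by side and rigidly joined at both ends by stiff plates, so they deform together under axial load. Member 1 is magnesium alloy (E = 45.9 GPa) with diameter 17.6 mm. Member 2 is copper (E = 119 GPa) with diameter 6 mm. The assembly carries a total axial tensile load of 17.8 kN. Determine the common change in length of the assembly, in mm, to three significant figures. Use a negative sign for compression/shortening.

A_1 = 243.3 mm².
A_2 = 28.27 mm².
Equal strain + equilibrium ⇒ each member carries load in proportion to AE: A₁E₁ = 11170000 N, A₂E₂ = 3365000 N, ΣAE = 14530000 N.
δ = PL/ΣAE = 17800·266/14530000 = 0.3258 mm.

0.326 mm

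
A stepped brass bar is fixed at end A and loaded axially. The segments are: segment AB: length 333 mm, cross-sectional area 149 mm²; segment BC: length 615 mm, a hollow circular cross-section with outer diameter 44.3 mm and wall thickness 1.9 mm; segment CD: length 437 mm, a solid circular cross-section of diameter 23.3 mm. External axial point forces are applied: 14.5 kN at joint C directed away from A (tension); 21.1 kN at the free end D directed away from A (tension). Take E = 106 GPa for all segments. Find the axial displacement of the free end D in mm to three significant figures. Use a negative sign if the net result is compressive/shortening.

1.77 mm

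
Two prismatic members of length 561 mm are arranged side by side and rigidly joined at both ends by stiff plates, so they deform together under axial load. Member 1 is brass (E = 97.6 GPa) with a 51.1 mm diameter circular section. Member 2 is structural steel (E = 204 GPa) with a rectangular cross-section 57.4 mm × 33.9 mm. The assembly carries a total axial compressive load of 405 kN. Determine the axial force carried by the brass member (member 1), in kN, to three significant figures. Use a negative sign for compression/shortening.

-136 kN

A_1 = 2051 mm².
A_2 = 1946 mm².
Equal strain + equilibrium ⇒ each member carries load in proportion to AE: A₁E₁ = 200200000 N, A₂E₂ = 397000000 N, ΣAE = 597100000 N.
F₁ = P·A₁E₁/ΣAE = -405000·200200000/597100000 = -135800 N.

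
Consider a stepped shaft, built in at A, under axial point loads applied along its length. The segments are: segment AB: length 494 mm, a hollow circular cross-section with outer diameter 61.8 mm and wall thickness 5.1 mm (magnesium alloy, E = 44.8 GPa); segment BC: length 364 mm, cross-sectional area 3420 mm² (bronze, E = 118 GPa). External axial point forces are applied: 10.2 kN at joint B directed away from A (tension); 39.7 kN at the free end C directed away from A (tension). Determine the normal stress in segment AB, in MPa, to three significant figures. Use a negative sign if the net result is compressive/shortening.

Internal axial forces (sectioning from the free end, tension +): N_BC = 39.7 kN, N_AB = 49.9 kN.
A_AB = 908.5 mm².
σ_AB = N_AB/A_AB = 49900/908.5 = 54.93 MPa.

54.9 MPa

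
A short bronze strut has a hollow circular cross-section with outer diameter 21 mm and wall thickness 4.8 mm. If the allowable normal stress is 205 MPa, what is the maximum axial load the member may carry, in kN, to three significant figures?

A = 244.3 mm².
P_max = σ_allow · A = 205 · 244.3 = 50080 N = 50.08 kN.

50.1 kN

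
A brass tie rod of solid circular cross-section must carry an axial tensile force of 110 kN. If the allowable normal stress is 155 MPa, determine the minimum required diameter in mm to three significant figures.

30.1 mm

Required area A ≥ P/σ_allow = 110000/155 = 709.7 mm².
For a solid circular section, d ≥ √(4A/π) = 30.06 mm.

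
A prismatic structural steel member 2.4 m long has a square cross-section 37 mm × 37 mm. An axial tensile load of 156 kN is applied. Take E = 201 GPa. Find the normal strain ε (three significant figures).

A = 1369 mm².
σ = N/A = 114 MPa; ε = σ/E = 114/201000 = 5.669e-04.

5.67e-04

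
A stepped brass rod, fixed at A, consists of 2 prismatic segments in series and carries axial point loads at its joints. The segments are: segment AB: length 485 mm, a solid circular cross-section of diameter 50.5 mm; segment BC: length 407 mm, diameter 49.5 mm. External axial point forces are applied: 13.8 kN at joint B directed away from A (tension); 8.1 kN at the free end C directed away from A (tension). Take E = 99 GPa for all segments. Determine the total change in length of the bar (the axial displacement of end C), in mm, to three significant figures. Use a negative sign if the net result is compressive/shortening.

Internal axial forces (sectioning from the free end, tension +): N_BC = 8.1 kN, N_AB = 21.9 kN.
A_AB = 2003 mm².
A_BC = 1924 mm².
δ_AB = 21900·485/(2003·99000) = 0.05356 mm
δ_BC = 8100·407/(1924·99000) = 0.0173 mm
δ = Σδ_i = 0.07087 mm.

0.0709 mm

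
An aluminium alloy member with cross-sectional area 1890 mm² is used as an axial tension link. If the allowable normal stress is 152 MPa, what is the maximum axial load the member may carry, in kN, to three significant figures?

P_max = σ_allow · A = 152 · 1890 = 287300 N = 287.3 kN.

287 kN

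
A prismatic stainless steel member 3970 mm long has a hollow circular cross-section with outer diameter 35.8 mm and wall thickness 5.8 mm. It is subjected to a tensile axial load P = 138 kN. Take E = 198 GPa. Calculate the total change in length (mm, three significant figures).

5.06 mm

A = 546.6 mm².
δ_mech = NL/(AE) = 138000·3970/(546.6·198000) = 5.062 mm.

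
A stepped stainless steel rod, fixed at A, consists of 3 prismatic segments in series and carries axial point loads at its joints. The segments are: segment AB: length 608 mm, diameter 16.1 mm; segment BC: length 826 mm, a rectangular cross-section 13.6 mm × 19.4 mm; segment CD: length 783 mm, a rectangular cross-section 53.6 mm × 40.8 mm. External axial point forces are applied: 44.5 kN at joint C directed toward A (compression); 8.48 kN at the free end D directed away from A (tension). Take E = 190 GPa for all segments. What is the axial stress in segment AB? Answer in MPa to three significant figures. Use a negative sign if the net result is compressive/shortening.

-177 MPa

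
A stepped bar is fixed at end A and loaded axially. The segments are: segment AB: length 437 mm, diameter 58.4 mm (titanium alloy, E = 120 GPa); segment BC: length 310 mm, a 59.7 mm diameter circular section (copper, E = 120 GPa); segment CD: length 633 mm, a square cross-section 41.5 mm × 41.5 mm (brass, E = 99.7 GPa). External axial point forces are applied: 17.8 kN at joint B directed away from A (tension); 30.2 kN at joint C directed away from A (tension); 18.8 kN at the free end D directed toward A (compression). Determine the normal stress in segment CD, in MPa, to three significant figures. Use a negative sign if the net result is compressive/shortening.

Internal axial forces (sectioning from the free end, tension +): N_CD = -18.8 kN, N_BC = 11.4 kN, N_AB = 29.2 kN.
A_CD = 1722 mm².
σ_CD = N_CD/A_CD = -18800/1722 = -10.92 MPa.

-10.9 MPa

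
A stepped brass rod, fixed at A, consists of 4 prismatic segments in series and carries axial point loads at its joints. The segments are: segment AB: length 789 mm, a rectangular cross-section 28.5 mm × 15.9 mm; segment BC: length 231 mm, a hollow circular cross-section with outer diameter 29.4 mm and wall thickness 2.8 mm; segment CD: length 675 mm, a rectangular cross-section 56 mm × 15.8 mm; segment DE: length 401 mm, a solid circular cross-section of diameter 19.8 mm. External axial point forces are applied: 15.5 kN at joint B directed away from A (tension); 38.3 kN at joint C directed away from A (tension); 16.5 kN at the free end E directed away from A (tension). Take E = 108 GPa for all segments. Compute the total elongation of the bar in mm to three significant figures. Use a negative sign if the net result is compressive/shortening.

Internal axial forces (sectioning from the free end, tension +): N_DE = 16.5 kN, N_CD = 16.5 kN, N_BC = 54.8 kN, N_AB = 70.3 kN.
A_AB = 453.2 mm².
A_BC = 234 mm².
A_CD = 884.8 mm².
A_DE = 307.9 mm².
δ_AB = 70300·789/(453.2·108000) = 1.133 mm
δ_BC = 54800·231/(234·108000) = 0.5009 mm
δ_CD = 16500·675/(884.8·108000) = 0.1166 mm
δ_DE = 16500·401/(307.9·108000) = 0.199 mm
δ = Σδ_i = 1.95 mm.

1.95 mm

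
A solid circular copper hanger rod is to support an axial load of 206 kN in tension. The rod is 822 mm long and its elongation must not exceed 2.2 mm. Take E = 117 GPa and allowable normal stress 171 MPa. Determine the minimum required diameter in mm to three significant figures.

39.2 mm

Required area A ≥ P/σ_allow = 206000/171 = 1205 mm².
For a solid circular section, d ≥ √(4A/π) = 39.16 mm.
Elongation limit: A ≥ PL/(Eδ_allow) = 206000·822/(117000·2.2) = 657.9 mm² ⇒ d ≥ 28.94 mm.
The stress limit governs.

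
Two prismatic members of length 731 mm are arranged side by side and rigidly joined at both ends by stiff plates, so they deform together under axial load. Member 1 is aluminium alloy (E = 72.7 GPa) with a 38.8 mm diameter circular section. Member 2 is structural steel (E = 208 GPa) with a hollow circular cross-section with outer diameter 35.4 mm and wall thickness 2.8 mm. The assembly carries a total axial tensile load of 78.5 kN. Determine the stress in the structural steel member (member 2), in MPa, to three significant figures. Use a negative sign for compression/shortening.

112 MPa

A_1 = 1182 mm².
A_2 = 286.8 mm².
Equal strain + equilibrium ⇒ each member carries load in proportion to AE: A₁E₁ = 85960000 N, A₂E₂ = 59650000 N, ΣAE = 145600000 N.
σ₂ = P·E₂/ΣAE = 78500·208000/145600000 = 112.1 MPa.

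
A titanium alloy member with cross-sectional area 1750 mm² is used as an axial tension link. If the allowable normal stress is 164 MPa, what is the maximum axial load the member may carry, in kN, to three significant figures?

287 kN

P_max = σ_allow · A = 164 · 1750 = 287000 N = 287 kN.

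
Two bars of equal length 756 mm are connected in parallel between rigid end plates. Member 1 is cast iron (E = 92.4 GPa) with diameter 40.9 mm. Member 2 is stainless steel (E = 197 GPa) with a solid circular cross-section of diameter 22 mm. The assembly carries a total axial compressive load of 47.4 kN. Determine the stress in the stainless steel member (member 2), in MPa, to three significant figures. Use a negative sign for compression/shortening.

-47.6 MPa

A_1 = 1314 mm².
A_2 = 380.1 mm².
Equal strain + equilibrium ⇒ each member carries load in proportion to AE: A₁E₁ = 121400000 N, A₂E₂ = 74890000 N, ΣAE = 196300000 N.
σ₂ = P·E₂/ΣAE = -47400·197000/196300000 = -47.57 MPa.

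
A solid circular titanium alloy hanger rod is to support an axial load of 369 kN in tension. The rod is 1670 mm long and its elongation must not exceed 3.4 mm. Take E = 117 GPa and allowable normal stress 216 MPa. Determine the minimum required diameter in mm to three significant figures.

Required area A ≥ P/σ_allow = 369000/216 = 1708 mm².
For a solid circular section, d ≥ √(4A/π) = 46.64 mm.
Elongation limit: A ≥ PL/(Eδ_allow) = 369000·1670/(117000·3.4) = 1549 mm² ⇒ d ≥ 44.41 mm.
The stress limit governs.

46.6 mm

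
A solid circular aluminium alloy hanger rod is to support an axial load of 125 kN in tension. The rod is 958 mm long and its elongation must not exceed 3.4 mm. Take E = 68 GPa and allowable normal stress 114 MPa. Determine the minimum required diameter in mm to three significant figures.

37.4 mm

Required area A ≥ P/σ_allow = 125000/114 = 1096 mm².
For a solid circular section, d ≥ √(4A/π) = 37.36 mm.
Elongation limit: A ≥ PL/(Eδ_allow) = 125000·958/(68000·3.4) = 517.9 mm² ⇒ d ≥ 25.68 mm.
The stress limit governs.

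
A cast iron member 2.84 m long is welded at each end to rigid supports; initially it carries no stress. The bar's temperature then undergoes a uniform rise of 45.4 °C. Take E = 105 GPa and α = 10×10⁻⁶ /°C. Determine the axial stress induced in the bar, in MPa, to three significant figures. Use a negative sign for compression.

-47.7 MPa

Free thermal expansion αLΔT = 10e-6 · 2840 · 45.4 = 1.289 mm.
The walls impose strain ε = −(1.289)/2840 = -4.5400e-04; σ = Eε = 105000 · -4.5400e-04 = -47.67 MPa.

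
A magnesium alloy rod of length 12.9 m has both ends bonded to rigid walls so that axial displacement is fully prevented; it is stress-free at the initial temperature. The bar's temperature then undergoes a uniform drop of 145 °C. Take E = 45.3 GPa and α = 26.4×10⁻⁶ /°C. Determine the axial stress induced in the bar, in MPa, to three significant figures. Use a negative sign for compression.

173 MPa

Free thermal expansion αLΔT = 26.4e-6 · 12900 · -145 = -49.38 mm.
The walls impose strain ε = −(-49.38)/12900 = 3.8280e-03; σ = Eε = 45300 · 3.8280e-03 = 173.4 MPa.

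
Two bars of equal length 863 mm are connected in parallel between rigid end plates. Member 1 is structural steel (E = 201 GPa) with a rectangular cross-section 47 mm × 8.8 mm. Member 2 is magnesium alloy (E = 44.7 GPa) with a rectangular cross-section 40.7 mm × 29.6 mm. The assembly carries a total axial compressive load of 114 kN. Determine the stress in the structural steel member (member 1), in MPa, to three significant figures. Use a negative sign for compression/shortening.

A_1 = 413.6 mm².
A_2 = 1205 mm².
Equal strain + equilibrium ⇒ each member carries load in proportion to AE: A₁E₁ = 83130000 N, A₂E₂ = 53850000 N, ΣAE = 137000000 N.
σ₁ = P·E₁/ΣAE = -114000·201000/137000000 = -167.3 MPa.

-167 MPa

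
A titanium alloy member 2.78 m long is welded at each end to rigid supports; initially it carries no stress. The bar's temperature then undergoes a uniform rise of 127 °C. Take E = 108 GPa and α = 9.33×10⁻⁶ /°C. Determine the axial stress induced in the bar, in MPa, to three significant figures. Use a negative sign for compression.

-128 MPa

Free thermal expansion αLΔT = 9.33e-6 · 2780 · 127 = 3.294 mm.
The walls impose strain ε = −(3.294)/2780 = -1.1849e-03; σ = Eε = 108000 · -1.1849e-03 = -128 MPa.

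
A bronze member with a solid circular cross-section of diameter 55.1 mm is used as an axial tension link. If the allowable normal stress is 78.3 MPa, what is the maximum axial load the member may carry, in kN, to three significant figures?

187 kN

A = 2384 mm².
P_max = σ_allow · A = 78.3 · 2384 = 186700 N = 186.7 kN.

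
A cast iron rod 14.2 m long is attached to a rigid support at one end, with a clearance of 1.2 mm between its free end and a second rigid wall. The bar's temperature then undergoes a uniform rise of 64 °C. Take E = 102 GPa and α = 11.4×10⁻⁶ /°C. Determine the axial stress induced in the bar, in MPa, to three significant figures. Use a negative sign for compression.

-65.8 MPa

Free thermal expansion αLΔT = 11.4e-6 · 14200 · 64 = 10.36 mm.
The walls engage after the gap closes; constrained expansion = 10.36 − 1.2 = 9.16 mm.
The walls impose strain ε = −(9.16)/14200 = -6.4509e-04; σ = Eε = 102000 · -6.4509e-04 = -65.8 MPa.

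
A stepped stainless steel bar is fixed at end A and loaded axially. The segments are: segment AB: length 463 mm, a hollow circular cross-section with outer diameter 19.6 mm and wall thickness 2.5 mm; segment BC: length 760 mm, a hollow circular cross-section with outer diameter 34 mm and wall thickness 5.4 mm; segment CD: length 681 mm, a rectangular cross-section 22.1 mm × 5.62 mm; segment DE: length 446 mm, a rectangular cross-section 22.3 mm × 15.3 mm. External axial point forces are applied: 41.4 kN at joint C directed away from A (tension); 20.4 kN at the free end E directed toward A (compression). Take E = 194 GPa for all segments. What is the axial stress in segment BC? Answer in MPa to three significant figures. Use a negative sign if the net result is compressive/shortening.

Internal axial forces (sectioning from the free end, tension +): N_DE = -20.4 kN, N_CD = -20.4 kN, N_BC = 21 kN, N_AB = 21 kN.
A_BC = 485.2 mm².
σ_BC = N_BC/A_BC = 21000/485.2 = 43.28 MPa.

43.3 MPa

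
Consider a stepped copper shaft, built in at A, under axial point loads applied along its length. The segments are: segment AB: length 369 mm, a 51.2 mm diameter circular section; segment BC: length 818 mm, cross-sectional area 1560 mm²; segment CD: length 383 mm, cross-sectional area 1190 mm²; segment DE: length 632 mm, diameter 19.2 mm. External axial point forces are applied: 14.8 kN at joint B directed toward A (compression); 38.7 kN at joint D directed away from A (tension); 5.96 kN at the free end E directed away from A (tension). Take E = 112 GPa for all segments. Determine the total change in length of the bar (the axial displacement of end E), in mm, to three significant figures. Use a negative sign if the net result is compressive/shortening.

Internal axial forces (sectioning from the free end, tension +): N_DE = 5.96 kN, N_CD = 44.66 kN, N_BC = 44.66 kN, N_AB = 29.86 kN.
A_AB = 2059 mm².
A_DE = 289.5 mm².
δ_AB = 29860·369/(2059·112000) = 0.04778 mm
δ_BC = 44660·818/(1560·112000) = 0.2091 mm
δ_CD = 44660·383/(1190·112000) = 0.1283 mm
δ_DE = 5960·632/(289.5·112000) = 0.1162 mm
δ = Σδ_i = 0.5014 mm.

0.501 mm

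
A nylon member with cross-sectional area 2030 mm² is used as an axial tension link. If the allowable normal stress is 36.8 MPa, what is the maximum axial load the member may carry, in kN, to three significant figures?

P_max = σ_allow · A = 36.8 · 2030 = 74700 N = 74.7 kN.

74.7 kN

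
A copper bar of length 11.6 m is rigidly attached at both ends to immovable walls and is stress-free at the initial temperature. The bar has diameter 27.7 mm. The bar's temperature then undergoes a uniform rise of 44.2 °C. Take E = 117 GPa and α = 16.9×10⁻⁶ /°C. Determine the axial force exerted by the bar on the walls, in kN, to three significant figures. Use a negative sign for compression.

Free thermal expansion αLΔT = 16.9e-6 · 11600 · 44.2 = 8.665 mm.
The walls impose strain ε = −(8.665)/11600 = -7.4698e-04; σ = Eε = 117000 · -7.4698e-04 = -87.4 MPa.
Wall reaction R = σ·A = -87.4·602.6 = -52670 N = -52.67 kN.

-52.7 kN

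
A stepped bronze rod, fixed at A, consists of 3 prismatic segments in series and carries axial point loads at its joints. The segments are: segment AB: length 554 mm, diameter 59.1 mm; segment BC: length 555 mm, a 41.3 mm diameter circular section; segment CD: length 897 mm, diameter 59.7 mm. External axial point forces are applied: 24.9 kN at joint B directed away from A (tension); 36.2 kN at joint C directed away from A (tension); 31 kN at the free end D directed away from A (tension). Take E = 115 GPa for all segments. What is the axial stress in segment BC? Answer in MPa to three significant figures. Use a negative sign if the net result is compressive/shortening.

50.2 MPa

Internal axial forces (sectioning from the free end, tension +): N_CD = 31 kN, N_BC = 67.2 kN, N_AB = 92.1 kN.
A_BC = 1340 mm².
σ_BC = N_BC/A_BC = 67200/1340 = 50.16 MPa.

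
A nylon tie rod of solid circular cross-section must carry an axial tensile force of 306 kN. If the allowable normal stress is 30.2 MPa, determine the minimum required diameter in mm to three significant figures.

114 mm

Required area A ≥ P/σ_allow = 306000/30.2 = 10130 mm².
For a solid circular section, d ≥ √(4A/π) = 113.6 mm.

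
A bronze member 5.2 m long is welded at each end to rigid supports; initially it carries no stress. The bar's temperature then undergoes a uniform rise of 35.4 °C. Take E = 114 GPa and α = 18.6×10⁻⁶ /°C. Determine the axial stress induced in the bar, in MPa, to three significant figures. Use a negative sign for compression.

-75.1 MPa

Free thermal expansion αLΔT = 18.6e-6 · 5200 · 35.4 = 3.424 mm.
The walls impose strain ε = −(3.424)/5200 = -6.5844e-04; σ = Eε = 114000 · -6.5844e-04 = -75.06 MPa.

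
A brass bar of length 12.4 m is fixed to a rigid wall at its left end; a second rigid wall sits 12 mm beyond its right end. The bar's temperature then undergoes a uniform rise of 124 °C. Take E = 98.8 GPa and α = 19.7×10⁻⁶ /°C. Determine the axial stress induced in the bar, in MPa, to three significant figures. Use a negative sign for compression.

-146 MPa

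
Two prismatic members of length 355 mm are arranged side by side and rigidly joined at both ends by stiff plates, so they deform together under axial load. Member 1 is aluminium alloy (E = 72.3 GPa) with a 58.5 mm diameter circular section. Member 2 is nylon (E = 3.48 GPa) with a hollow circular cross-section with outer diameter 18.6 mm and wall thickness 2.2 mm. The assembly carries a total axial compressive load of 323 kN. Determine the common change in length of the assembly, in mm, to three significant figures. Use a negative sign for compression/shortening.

-0.589 mm

A_1 = 2688 mm².
A_2 = 113.3 mm².
Equal strain + equilibrium ⇒ each member carries load in proportion to AE: A₁E₁ = 194300000 N, A₂E₂ = 394500 N, ΣAE = 194700000 N.
δ = PL/ΣAE = -323000·355/194700000 = -0.5889 mm.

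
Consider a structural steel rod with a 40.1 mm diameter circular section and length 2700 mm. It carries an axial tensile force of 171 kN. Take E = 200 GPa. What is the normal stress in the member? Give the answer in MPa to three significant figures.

135 MPa

A = 1263 mm².
σ = N/A = 171000/1263 = 135.4 MPa.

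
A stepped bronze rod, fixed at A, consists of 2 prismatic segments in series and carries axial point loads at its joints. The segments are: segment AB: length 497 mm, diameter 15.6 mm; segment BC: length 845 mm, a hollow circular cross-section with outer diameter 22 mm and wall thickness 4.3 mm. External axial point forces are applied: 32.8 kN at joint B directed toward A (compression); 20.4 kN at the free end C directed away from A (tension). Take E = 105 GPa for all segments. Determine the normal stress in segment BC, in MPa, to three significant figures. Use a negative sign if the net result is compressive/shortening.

Internal axial forces (sectioning from the free end, tension +): N_BC = 20.4 kN, N_AB = -12.4 kN.
A_BC = 239.1 mm².
σ_BC = N_BC/A_BC = 20400/239.1 = 85.32 MPa.

85.3 MPa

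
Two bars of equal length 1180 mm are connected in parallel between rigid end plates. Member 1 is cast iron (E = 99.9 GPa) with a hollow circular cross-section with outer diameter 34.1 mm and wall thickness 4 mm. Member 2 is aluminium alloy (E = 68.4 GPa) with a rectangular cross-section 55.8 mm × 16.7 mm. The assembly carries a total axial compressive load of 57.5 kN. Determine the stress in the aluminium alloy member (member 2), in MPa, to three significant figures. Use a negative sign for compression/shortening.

A_1 = 378.2 mm².
A_2 = 931.9 mm².
Equal strain + equilibrium ⇒ each member carries load in proportion to AE: A₁E₁ = 37790000 N, A₂E₂ = 63740000 N, ΣAE = 101500000 N.
σ₂ = P·E₂/ΣAE = -57500·68400/101500000 = -38.74 MPa.

-38.7 MPa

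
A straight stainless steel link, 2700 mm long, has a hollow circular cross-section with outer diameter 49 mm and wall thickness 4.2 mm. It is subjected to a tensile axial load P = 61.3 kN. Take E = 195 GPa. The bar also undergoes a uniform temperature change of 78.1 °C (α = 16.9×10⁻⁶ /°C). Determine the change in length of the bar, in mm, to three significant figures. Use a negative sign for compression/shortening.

A = 591.1 mm².
δ_mech = NL/(AE) = 61300·2700/(591.1·195000) = 1.436 mm.
δ_thermal = αLΔT = 16.9e-6·2700·78.1 = 3.564 mm.
δ = δ_mech + δ_thermal = 5 mm.

5.00 mm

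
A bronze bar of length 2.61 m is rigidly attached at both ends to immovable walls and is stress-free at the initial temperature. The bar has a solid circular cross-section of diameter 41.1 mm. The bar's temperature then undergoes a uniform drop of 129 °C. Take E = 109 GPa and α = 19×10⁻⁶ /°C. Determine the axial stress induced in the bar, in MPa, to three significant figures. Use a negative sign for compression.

Free thermal expansion αLΔT = 19e-6 · 2610 · -129 = -6.397 mm.
The walls impose strain ε = −(-6.397)/2610 = 2.4510e-03; σ = Eε = 109000 · 2.4510e-03 = 267.2 MPa.

267 MPa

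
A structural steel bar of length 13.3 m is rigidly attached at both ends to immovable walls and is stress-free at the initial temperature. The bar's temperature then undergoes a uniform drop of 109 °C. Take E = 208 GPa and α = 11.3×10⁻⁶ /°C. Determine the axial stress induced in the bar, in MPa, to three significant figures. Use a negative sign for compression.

Free thermal expansion αLΔT = 11.3e-6 · 13300 · -109 = -16.38 mm.
The walls impose strain ε = −(-16.38)/13300 = 1.2317e-03; σ = Eε = 208000 · 1.2317e-03 = 256.2 MPa.

256 MPa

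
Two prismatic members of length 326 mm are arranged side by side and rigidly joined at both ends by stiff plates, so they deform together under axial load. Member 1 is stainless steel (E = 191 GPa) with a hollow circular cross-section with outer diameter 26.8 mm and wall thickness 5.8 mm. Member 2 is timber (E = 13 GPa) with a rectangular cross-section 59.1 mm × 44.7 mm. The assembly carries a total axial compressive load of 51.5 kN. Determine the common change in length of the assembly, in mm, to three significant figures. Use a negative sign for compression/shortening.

-0.156 mm

A_1 = 382.6 mm².
A_2 = 2642 mm².
Equal strain + equilibrium ⇒ each member carries load in proportion to AE: A₁E₁ = 73090000 N, A₂E₂ = 34340000 N, ΣAE = 107400000 N.
δ = PL/ΣAE = -51500·326/107400000 = -0.1563 mm.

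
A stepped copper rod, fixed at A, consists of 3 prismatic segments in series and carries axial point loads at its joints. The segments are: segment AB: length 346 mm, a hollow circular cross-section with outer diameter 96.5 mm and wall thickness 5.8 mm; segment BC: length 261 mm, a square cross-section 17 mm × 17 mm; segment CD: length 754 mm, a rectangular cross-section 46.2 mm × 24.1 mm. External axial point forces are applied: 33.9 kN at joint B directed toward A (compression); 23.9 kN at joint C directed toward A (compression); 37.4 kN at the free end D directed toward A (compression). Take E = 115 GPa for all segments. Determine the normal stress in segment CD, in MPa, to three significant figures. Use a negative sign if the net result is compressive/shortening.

Internal axial forces (sectioning from the free end, tension +): N_CD = -37.4 kN, N_BC = -61.3 kN, N_AB = -95.2 kN.
A_CD = 1113 mm².
σ_CD = N_CD/A_CD = -37400/1113 = -33.59 MPa.

-33.6 MPa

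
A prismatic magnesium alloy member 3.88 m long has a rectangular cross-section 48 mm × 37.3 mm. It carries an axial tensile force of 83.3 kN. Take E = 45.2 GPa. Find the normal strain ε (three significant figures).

A = 1790 mm².
σ = N/A = 46.53 MPa; ε = σ/E = 46.53/45200 = 1.029e-03.

0.00103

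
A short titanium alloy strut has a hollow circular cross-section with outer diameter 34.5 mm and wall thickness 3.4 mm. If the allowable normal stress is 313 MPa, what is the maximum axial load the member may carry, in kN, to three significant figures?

A = 332.2 mm².
P_max = σ_allow · A = 313 · 332.2 = 104000 N = 104 kN.

104 kN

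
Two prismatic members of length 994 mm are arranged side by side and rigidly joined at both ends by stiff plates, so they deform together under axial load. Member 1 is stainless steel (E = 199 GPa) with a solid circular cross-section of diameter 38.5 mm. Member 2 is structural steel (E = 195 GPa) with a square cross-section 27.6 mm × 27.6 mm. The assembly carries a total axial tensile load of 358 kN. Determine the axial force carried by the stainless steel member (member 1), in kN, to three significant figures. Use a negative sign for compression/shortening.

A_1 = 1164 mm².
A_2 = 761.8 mm².
Equal strain + equilibrium ⇒ each member carries load in proportion to AE: A₁E₁ = 231700000 N, A₂E₂ = 148500000 N, ΣAE = 380200000 N.
F₁ = P·A₁E₁/ΣAE = 358000·231700000/380200000 = 218100 N.

218 kN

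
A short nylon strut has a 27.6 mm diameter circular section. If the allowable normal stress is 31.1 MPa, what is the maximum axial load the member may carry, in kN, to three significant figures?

A = 598.3 mm².
P_max = σ_allow · A = 31.1 · 598.3 = 18610 N = 18.61 kN.

18.6 kN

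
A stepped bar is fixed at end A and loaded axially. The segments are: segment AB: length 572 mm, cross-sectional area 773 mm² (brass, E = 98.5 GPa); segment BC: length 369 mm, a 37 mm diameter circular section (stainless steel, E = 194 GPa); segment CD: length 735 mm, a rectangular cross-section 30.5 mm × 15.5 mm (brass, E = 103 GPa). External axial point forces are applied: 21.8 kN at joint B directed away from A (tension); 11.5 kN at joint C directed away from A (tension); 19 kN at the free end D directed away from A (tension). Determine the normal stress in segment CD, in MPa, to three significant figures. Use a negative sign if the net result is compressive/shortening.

Internal axial forces (sectioning from the free end, tension +): N_CD = 19 kN, N_BC = 30.5 kN, N_AB = 52.3 kN.
A_CD = 472.8 mm².
σ_CD = N_CD/A_CD = 19000/472.8 = 40.19 MPa.

40.2 MPa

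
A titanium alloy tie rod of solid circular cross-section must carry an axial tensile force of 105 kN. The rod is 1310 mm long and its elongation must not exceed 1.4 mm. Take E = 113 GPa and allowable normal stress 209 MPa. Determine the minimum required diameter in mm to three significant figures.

Required area A ≥ P/σ_allow = 105000/209 = 502.4 mm².
For a solid circular section, d ≥ √(4A/π) = 25.29 mm.
Elongation limit: A ≥ PL/(Eδ_allow) = 105000·1310/(113000·1.4) = 869.5 mm² ⇒ d ≥ 33.27 mm.
The elongation limit governs.

33.3 mm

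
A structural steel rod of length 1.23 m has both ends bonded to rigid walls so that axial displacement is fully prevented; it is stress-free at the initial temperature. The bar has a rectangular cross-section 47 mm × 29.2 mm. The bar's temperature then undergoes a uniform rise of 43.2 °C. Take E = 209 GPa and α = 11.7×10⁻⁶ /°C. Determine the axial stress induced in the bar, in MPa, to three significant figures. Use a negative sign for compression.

-106 MPa

Free thermal expansion αLΔT = 11.7e-6 · 1230 · 43.2 = 0.6217 mm.
The walls impose strain ε = −(0.6217)/1230 = -5.0544e-04; σ = Eε = 209000 · -5.0544e-04 = -105.6 MPa.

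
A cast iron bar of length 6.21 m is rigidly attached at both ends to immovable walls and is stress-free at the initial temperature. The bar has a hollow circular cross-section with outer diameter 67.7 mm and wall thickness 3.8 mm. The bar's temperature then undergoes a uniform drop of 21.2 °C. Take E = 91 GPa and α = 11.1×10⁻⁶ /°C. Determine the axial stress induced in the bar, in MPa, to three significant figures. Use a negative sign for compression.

Free thermal expansion αLΔT = 11.1e-6 · 6210 · -21.2 = -1.461 mm.
The walls impose strain ε = −(-1.461)/6210 = 2.3532e-04; σ = Eε = 91000 · 2.3532e-04 = 21.41 MPa.

21.4 MPa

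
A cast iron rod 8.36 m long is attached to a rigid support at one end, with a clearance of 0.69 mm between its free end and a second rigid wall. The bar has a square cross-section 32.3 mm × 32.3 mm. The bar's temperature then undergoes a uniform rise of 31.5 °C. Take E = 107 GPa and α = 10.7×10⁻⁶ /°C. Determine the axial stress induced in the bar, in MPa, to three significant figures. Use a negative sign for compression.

Free thermal expansion αLΔT = 10.7e-6 · 8360 · 31.5 = 2.818 mm.
The walls engage after the gap closes; constrained expansion = 2.818 − 0.69 = 2.128 mm.
The walls impose strain ε = −(2.128)/8360 = -2.5451e-04; σ = Eε = 107000 · -2.5451e-04 = -27.23 MPa.

-27.2 MPa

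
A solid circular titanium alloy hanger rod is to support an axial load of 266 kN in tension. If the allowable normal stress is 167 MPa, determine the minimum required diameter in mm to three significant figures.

45.0 mm

Required area A ≥ P/σ_allow = 266000/167 = 1593 mm².
For a solid circular section, d ≥ √(4A/π) = 45.03 mm.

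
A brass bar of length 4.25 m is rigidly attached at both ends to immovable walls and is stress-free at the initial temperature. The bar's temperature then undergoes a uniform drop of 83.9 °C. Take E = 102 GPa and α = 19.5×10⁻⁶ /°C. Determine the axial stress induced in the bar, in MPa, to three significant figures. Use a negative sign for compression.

167 MPa

Free thermal expansion αLΔT = 19.5e-6 · 4250 · -83.9 = -6.953 mm.
The walls impose strain ε = −(-6.953)/4250 = 1.6361e-03; σ = Eε = 102000 · 1.6361e-03 = 166.9 MPa.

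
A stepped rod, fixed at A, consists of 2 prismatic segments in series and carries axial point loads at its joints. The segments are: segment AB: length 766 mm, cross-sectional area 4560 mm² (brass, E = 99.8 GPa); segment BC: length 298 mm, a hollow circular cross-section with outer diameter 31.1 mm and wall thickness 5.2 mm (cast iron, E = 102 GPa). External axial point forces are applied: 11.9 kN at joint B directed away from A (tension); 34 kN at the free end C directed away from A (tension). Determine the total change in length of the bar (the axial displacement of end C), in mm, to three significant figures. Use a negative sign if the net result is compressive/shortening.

0.312 mm

Internal axial forces (sectioning from the free end, tension +): N_BC = 34 kN, N_AB = 45.9 kN.
A_BC = 423.1 mm².
δ_AB = 45900·766/(4560·99800) = 0.07726 mm
δ_BC = 34000·298/(423.1·102000) = 0.2348 mm
δ = Σδ_i = 0.312 mm.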